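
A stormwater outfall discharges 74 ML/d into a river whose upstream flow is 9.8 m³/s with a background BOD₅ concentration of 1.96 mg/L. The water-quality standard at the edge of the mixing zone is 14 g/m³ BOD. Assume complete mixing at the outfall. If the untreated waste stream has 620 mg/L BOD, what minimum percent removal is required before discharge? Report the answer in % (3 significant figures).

74 ML/d = 0.8565 m³/s.
Mass balance: 14·10.66 = 0.8565·Cₑ + 9.8·1.96.
Cₑ = (149.2 − 19.21) / 0.8565 = 151.8 mg/L.
Required removal = 1 − 151.8/620 = 75.52 %.

75.5 %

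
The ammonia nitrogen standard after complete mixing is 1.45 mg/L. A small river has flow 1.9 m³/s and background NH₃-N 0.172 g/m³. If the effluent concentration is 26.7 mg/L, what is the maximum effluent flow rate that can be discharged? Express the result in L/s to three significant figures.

96.2 L/s

Mass balance at complete mixing: C_std·(Q_w + Q_r) = Q_w·C_e + Q_r·C_b.
Rearranging, Q_w = Q_r·(C_std − C_b)/(C_e − C_std) = 1.9·(1.45 − 0.172) / (26.7 − 1.45) = 0.09617 m³/s.
= 96.17 L/s.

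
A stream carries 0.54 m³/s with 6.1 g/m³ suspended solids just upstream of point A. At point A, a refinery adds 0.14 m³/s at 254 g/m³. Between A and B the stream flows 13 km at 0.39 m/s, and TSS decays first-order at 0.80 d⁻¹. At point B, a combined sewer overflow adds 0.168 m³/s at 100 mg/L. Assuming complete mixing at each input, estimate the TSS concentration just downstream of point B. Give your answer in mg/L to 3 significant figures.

53.5 mg/L

After input A: C = (0.54·6.1 + 0.14·254) / 0.68 = 57.14 mg/L.
Over the 13 km reach to input B (t = 3.333e+04 s = 0.3858 d), decay gives C = 57.14·exp(−0.80·0.3858) = 41.96 mg/L.
After input B: C = (0.68·41.96 + 0.168·100) / 0.848 = 53.46 mg/L.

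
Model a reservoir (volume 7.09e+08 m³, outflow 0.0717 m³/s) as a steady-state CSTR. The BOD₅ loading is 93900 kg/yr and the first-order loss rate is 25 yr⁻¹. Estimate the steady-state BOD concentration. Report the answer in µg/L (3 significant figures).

Outflow Q = 0.0717 m³/s × 3.156e+07 s/yr = 2.263e+06 m³/yr.
Steady-state CSTR mass balance: W = Q·C + k·V·C, so C = W/(Q + kV).
Q + kV = 2.263e+06 + 25·7.09e+08 = 1.773e+10 m³/yr.
C = 93900/1.773e+10 = 5.297e-06 kg/m³ = 0.005297 mg/L = 5.297 µg/L.

5.30 µg/L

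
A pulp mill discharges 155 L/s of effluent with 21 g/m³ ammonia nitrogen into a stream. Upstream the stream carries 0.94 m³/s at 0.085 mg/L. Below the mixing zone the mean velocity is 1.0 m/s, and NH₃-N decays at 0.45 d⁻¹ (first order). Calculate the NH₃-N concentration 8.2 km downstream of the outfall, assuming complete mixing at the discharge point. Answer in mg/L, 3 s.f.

155 L/s = 0.155 m³/s.
After complete mixing, C₀ = (0.155·21 + 0.94·0.085) / 1.095 = 3.046 mg/L.
Travel time t = 8200 m / 1.0 m/s = 8200 s = 0.09491 d.
C = 3.046·exp(−0.45·0.09491) = 3.046·0.9582 = 2.918 mg/L.

2.92 mg/L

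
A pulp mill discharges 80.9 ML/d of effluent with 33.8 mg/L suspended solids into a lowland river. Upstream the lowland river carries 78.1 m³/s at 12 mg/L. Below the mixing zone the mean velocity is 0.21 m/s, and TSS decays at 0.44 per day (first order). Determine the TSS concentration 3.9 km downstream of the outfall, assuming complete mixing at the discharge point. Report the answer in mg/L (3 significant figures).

11.2 mg/L

80.9 ML/d = 0.9363 m³/s.
After complete mixing, C₀ = (0.9363·33.8 + 78.1·12) / 79.04 = 12.26 mg/L.
Travel time t = 3900 m / 0.21 m/s = 1.857e+04 s = 0.2149 d.
C = 12.26·exp(−0.44·0.2149) = 12.26·0.9098 = 11.15 mg/L.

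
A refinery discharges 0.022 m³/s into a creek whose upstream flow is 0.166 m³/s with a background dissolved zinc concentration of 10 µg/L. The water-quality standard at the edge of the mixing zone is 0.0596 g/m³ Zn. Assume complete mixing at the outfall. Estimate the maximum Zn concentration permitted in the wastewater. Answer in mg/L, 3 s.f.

0.434 mg/L

10 µg/L = 0.01 mg/L.
Mass balance: 0.0596·0.188 = 0.022·Cₑ + 0.166·0.01.
Cₑ = (0.0112 − 0.00166) / 0.022 = 0.4339 mg/L.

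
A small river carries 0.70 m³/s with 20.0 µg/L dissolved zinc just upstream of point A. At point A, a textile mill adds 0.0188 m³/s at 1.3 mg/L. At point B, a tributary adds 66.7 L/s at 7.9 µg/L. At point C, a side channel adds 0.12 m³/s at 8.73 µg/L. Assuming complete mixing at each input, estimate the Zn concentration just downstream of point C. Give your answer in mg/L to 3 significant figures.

0.0442 mg/L

20.0 µg/L = 0.02 mg/L.
After input A: C = (0.7·0.02 + 0.0188·1.3) / 0.7188 = 0.05348 mg/L.
66.7 L/s = 0.0667 m³/s.
7.9 µg/L = 0.0079 mg/L.
After input B: C = (0.7188·0.05348 + 0.0667·0.0079) / 0.7855 = 0.04961 mg/L.
8.73 µg/L = 0.00873 mg/L.
After input C: C = (0.7855·0.04961 + 0.12·0.00873) / 0.9055 = 0.04419 mg/L.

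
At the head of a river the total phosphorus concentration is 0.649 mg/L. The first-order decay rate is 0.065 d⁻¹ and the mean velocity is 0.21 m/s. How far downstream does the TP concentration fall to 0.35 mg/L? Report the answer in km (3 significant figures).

From C = C₀·e^(−kt), t = ln(C₀/C)/k = ln(0.649/0.35)/0.065 = 0.6175/0.065 = 9.5 d.
Distance = v·t = 0.21 m/s × 8.208e+05 s = 1.724e+05 m = 172.4 km.

172 km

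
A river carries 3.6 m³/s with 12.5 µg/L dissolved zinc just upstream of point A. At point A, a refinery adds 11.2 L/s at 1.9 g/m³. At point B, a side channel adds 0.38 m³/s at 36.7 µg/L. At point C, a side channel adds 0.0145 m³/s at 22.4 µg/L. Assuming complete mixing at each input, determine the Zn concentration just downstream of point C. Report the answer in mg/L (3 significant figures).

0.0201 mg/L

12.5 µg/L = 0.0125 mg/L.
11.2 L/s = 0.0112 m³/s.
After input A: C = (3.6·0.0125 + 0.0112·1.9) / 3.611 = 0.01835 mg/L.
36.7 µg/L = 0.0367 mg/L.
After input B: C = (3.611·0.01835 + 0.38·0.0367) / 3.991 = 0.0201 mg/L.
22.4 µg/L = 0.0224 mg/L.
After input C: C = (3.991·0.0201 + 0.0145·0.0224) / 4.006 = 0.02011 mg/L.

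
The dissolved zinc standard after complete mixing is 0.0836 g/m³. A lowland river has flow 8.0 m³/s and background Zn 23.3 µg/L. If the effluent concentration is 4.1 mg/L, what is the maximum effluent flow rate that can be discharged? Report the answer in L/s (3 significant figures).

23.3 µg/L = 0.0233 mg/L.
Mass balance at complete mixing: C_std·(Q_w + Q_r) = Q_w·C_e + Q_r·C_b.
Rearranging, Q_w = Q_r·(C_std − C_b)/(C_e − C_std) = 8.0·(0.0836 − 0.0233) / (4.1 − 0.0836) = 0.1201 m³/s.
= 120.1 L/s.

120 L/s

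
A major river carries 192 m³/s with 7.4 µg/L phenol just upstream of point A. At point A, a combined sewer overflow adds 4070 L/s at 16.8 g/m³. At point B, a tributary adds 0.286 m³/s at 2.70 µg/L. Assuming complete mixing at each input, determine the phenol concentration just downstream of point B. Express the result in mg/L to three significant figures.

7.4 µg/L = 0.0074 mg/L.
4070 L/s = 4.07 m³/s.
After input A: C = (192·0.0074 + 4.07·16.8) / 196.1 = 0.356 mg/L.
2.70 µg/L = 0.0027 mg/L.
After input B: C = (196.1·0.356 + 0.286·0.0027) / 196.4 = 0.3555 mg/L.

0.355 mg/L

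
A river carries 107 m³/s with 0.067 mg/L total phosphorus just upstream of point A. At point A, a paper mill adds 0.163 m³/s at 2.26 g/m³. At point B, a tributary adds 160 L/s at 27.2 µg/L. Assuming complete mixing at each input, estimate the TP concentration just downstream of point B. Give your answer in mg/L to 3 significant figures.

After input A: C = (107·0.067 + 0.163·2.26) / 107.2 = 0.07034 mg/L.
160 L/s = 0.16 m³/s.
27.2 µg/L = 0.0272 mg/L.
After input B: C = (107.2·0.07034 + 0.16·0.0272) / 107.3 = 0.07027 mg/L.

0.0703 mg/L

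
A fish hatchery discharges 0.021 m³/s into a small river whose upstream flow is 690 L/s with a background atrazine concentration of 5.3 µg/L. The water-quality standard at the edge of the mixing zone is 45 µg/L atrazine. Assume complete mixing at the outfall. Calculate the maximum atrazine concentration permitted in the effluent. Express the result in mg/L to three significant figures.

690 L/s = 0.69 m³/s.
5.3 µg/L = 0.0053 mg/L.
45 µg/L = 0.045 mg/L.
Mass balance: 0.045·0.711 = 0.021·Cₑ + 0.69·0.0053.
Cₑ = (0.032 − 0.003657) / 0.021 = 1.349 mg/L.

1.35 mg/L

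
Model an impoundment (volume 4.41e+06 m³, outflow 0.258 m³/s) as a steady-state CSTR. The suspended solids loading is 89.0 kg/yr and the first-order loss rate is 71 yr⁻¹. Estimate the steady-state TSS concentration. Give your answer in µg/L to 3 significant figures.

0.277 µg/L

Outflow Q = 0.258 m³/s × 3.156e+07 s/yr = 8.142e+06 m³/yr.
Steady-state CSTR mass balance: W = Q·C + k·V·C, so C = W/(Q + kV).
Q + kV = 8.142e+06 + 71·4.41e+06 = 3.213e+08 m³/yr.
C = 89.0/3.213e+08 = 2.77e-07 kg/m³ = 0.000277 mg/L = 0.277 µg/L.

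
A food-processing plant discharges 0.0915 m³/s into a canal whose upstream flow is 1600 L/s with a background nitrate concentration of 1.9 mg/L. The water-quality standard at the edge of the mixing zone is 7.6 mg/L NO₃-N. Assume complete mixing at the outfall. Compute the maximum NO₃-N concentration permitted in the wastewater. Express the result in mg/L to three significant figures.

1600 L/s = 1.6 m³/s.
Mass balance: 7.6·1.692 = 0.0915·Cₑ + 1.6·1.9.
Cₑ = (12.86 − 3.04) / 0.0915 = 107.3 mg/L.

107 mg/L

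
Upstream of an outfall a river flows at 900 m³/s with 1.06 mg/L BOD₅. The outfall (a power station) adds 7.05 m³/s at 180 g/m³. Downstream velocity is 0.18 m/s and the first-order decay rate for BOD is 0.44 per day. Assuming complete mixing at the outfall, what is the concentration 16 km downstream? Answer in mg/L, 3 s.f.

After complete mixing, C₀ = (7.05·180 + 900·1.06) / 907 = 2.451 mg/L.
Travel time t = 1.6e+04 m / 0.18 m/s = 8.889e+04 s = 1.029 d.
C = 2.451·exp(−0.44·1.029) = 2.451·0.6359 = 1.559 mg/L.

1.56 mg/L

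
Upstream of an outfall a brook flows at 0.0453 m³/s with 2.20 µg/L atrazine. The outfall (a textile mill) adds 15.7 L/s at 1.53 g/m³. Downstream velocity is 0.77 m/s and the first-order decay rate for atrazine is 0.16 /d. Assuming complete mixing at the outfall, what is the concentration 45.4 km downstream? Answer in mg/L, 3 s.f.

15.7 L/s = 0.0157 m³/s.
2.20 µg/L = 0.0022 mg/L.
After complete mixing, C₀ = (0.0157·1.53 + 0.0453·0.0022) / 0.061 = 0.3954 mg/L.
Travel time t = 4.54e+04 m / 0.77 m/s = 5.896e+04 s = 0.6824 d.
C = 0.3954·exp(−0.16·0.6824) = 0.3954·0.8966 = 0.3545 mg/L.

0.355 mg/L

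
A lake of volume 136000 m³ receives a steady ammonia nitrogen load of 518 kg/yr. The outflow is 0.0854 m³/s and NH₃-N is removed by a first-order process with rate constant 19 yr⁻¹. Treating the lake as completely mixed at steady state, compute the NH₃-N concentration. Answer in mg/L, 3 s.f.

Outflow Q = 0.0854 m³/s × 3.156e+07 s/yr = 2.695e+06 m³/yr.
Steady-state CSTR mass balance: W = Q·C + k·V·C, so C = W/(Q + kV).
Q + kV = 2.695e+06 + 19·136000 = 5.279e+06 m³/yr.
C = 518/5.279e+06 = 9.812e-05 kg/m³ = 0.09812 mg/L.

0.0981 mg/L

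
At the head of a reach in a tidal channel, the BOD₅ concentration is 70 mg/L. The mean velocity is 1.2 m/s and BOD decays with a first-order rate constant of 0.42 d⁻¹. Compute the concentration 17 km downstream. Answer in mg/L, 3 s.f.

Travel time t = 17 km / 1.2 m/s = 1.7e+04/1.2 = 1.417e+04 s = 0.164 d.
First-order decay: C = 70·exp(−0.42·0.164) = 70·0.9335 = 65.34 mg/L.

65.3 mg/L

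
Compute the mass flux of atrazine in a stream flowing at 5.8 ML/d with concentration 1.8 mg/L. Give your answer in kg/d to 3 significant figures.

10.4 kg/d

5.8 ML/d = 0.06713 m³/s.
Mass flux = Q·C = 0.06713 m³/s × 1.8 g/m³ = 0.1208 g/s.
= 0.1208 g/s × 86.4 = 10.44 kg/d.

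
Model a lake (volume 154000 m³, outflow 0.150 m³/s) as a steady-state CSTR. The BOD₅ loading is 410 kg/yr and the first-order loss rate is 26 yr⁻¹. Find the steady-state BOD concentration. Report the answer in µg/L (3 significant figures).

46.9 µg/L

Outflow Q = 0.150 m³/s × 3.156e+07 s/yr = 4.734e+06 m³/yr.
Steady-state CSTR mass balance: W = Q·C + k·V·C, so C = W/(Q + kV).
Q + kV = 4.734e+06 + 26·154000 = 8.738e+06 m³/yr.
C = 410/8.738e+06 = 4.692e-05 kg/m³ = 0.04692 mg/L = 46.92 µg/L.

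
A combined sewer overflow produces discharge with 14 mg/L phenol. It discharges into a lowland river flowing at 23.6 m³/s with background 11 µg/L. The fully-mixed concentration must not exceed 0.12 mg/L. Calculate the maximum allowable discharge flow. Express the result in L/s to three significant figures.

11 µg/L = 0.011 mg/L.
Mass balance at complete mixing: C_std·(Q_w + Q_r) = Q_w·C_e + Q_r·C_b.
Rearranging, Q_w = Q_r·(C_std − C_b)/(C_e − C_std) = 23.6·(0.12 − 0.011) / (14 − 0.12) = 0.1853 m³/s.
= 185.3 L/s.

185 L/s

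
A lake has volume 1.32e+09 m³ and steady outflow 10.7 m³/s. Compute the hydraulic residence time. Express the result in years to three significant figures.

3.91 yr

Q = 10.7 m³/s × 3.156e+07 s/yr = 3.377e+08 m³/yr.
Hydraulic residence time τ = V/Q = 1.32e+09/3.377e+08 = 3.909 yr.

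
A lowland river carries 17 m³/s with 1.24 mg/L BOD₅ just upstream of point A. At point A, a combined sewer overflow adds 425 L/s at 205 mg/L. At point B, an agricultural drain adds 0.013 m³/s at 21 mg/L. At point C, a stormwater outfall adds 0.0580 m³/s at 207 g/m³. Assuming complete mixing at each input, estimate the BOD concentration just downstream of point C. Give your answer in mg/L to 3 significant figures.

6.89 mg/L

425 L/s = 0.425 m³/s.
After input A: C = (17·1.24 + 0.425·205) / 17.43 = 6.21 mg/L.
After input B: C = (17.43·6.21 + 0.013·21) / 17.44 = 6.221 mg/L.
After input C: C = (17.44·6.221 + 0.058·207) / 17.5 = 6.886 mg/L.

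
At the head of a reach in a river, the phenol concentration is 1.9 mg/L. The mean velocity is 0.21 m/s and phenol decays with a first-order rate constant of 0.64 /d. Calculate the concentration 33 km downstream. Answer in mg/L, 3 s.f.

Travel time t = 33 km / 0.21 m/s = 3.3e+04/0.21 = 1.571e+05 s = 1.819 d.
First-order decay: C = 1.9·exp(−0.64·1.819) = 1.9·0.3122 = 0.5932 mg/L.

0.593 mg/L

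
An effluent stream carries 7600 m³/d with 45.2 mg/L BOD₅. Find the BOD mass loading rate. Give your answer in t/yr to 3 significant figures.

7600 m³/d = 0.08796 m³/s.
Mass flux = Q·C = 0.08796 m³/s × 45.2 g/m³ = 3.976 g/s.
= 3.976 g/s × 31.56 = 125.5 t/yr.

125 t/yr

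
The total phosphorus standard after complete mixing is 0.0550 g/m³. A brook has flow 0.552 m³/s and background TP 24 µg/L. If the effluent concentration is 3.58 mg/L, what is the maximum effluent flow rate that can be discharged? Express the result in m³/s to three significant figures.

24 µg/L = 0.024 mg/L.
Mass balance at complete mixing: C_std·(Q_w + Q_r) = Q_w·C_e + Q_r·C_b.
Rearranging, Q_w = Q_r·(C_std − C_b)/(C_e − C_std) = 0.552·(0.055 − 0.024) / (3.58 − 0.055) = 0.004854 m³/s.

0.00485 m³/s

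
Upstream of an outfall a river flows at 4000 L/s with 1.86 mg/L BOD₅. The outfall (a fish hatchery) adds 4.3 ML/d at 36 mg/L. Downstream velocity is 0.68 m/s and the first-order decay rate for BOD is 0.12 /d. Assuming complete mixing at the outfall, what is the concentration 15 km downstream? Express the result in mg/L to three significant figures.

4.3 ML/d = 0.04977 m³/s.
4000 L/s = 4 m³/s.
After complete mixing, C₀ = (0.04977·36 + 4·1.86) / 4.05 = 2.28 mg/L.
Travel time t = 1.5e+04 m / 0.68 m/s = 2.206e+04 s = 0.2553 d.
C = 2.28·exp(−0.12·0.2553) = 2.28·0.9698 = 2.211 mg/L.

2.21 mg/L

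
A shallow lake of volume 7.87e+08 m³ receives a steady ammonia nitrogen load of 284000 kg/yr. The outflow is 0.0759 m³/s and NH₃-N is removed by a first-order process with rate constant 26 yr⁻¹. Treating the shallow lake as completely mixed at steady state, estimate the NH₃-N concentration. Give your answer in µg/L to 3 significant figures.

13.9 µg/L

Outflow Q = 0.0759 m³/s × 3.156e+07 s/yr = 2.395e+06 m³/yr.
Steady-state CSTR mass balance: W = Q·C + k·V·C, so C = W/(Q + kV).
Q + kV = 2.395e+06 + 26·7.87e+08 = 2.046e+10 m³/yr.
C = 284000/2.046e+10 = 1.388e-05 kg/m³ = 0.01388 mg/L = 13.88 µg/L.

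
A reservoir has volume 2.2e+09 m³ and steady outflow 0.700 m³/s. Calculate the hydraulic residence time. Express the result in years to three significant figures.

Q = 0.700 m³/s × 3.156e+07 s/yr = 2.209e+07 m³/yr.
Hydraulic residence time τ = V/Q = 2.2e+09/2.209e+07 = 99.59 yr.

99.6 yr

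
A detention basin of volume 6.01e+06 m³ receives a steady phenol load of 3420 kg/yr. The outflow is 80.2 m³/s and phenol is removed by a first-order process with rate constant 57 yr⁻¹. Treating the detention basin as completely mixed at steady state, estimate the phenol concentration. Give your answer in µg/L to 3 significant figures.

Outflow Q = 80.2 m³/s × 3.156e+07 s/yr = 2.531e+09 m³/yr.
Steady-state CSTR mass balance: W = Q·C + k·V·C, so C = W/(Q + kV).
Q + kV = 2.531e+09 + 57·6.01e+06 = 2.873e+09 m³/yr.
C = 3420/2.873e+09 = 1.19e-06 kg/m³ = 0.00119 mg/L = 1.19 µg/L.

1.19 µg/L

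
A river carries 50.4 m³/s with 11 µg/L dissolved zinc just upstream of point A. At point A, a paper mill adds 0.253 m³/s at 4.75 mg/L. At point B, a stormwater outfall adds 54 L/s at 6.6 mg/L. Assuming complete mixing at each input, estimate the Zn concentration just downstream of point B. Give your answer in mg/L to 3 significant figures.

11 µg/L = 0.011 mg/L.
After input A: C = (50.4·0.011 + 0.253·4.75) / 50.65 = 0.03467 mg/L.
54 L/s = 0.054 m³/s.
After input B: C = (50.65·0.03467 + 0.054·6.6) / 50.71 = 0.04166 mg/L.

0.0417 mg/L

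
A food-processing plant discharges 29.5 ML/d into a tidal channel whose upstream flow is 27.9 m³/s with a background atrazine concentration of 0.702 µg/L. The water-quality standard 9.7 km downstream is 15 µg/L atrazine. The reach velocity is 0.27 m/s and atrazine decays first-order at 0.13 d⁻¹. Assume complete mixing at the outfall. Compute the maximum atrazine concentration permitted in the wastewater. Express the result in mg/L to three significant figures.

1.25 mg/L

29.5 ML/d = 0.3414 m³/s.
0.702 µg/L = 0.000702 mg/L.
15 µg/L = 0.015 mg/L.
Travel time to the compliance point: t = 9700/0.27 = 3.593e+04 s = 0.4158 d; decay factor exp(−0.13·0.4158) = 0.9474.
So the concentration just after mixing may be at most 0.015/0.9474 = 0.01583 mg/L.
Mass balance: 0.01583·28.24 = 0.3414·Cₑ + 27.9·0.000702.
Cₑ = (0.4472 − 0.01959) / 0.3414 = 1.252 mg/L.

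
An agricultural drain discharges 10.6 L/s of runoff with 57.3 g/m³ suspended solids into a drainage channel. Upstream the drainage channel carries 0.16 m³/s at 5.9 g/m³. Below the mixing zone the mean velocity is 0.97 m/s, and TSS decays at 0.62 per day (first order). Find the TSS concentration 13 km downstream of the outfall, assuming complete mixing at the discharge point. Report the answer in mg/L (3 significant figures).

8.26 mg/L

10.6 L/s = 0.0106 m³/s.
After complete mixing, C₀ = (0.0106·57.3 + 0.16·5.9) / 0.1706 = 9.094 mg/L.
Travel time t = 1.3e+04 m / 0.97 m/s = 1.34e+04 s = 0.1551 d.
C = 9.094·exp(−0.62·0.1551) = 9.094·0.9083 = 8.26 mg/L.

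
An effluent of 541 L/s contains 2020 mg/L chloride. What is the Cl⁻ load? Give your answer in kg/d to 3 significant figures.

94400 kg/d

541 L/s = 0.541 m³/s.
Mass flux = Q·C = 0.541 m³/s × 2020 g/m³ = 1093 g/s.
= 1093 g/s × 86.4 = 9.442e+04 kg/d.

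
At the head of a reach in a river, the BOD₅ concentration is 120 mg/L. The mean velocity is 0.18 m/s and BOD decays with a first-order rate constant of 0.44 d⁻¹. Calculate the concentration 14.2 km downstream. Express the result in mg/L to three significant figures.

80.3 mg/L

Travel time t = 14.2 km / 0.18 m/s = 1.42e+04/0.18 = 7.889e+04 s = 0.9131 d.
First-order decay: C = 120·exp(−0.44·0.9131) = 120·0.6691 = 80.3 mg/L.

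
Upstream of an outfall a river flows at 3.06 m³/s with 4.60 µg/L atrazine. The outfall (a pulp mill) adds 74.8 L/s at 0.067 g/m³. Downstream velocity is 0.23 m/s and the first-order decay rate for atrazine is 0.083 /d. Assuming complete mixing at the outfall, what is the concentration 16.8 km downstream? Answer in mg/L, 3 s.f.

0.00568 mg/L

74.8 L/s = 0.0748 m³/s.
4.60 µg/L = 0.0046 mg/L.
After complete mixing, C₀ = (0.0748·0.067 + 3.06·0.0046) / 3.135 = 0.006089 mg/L.
Travel time t = 1.68e+04 m / 0.23 m/s = 7.304e+04 s = 0.8454 d.
C = 0.006089·exp(−0.083·0.8454) = 0.006089·0.9322 = 0.005676 mg/L.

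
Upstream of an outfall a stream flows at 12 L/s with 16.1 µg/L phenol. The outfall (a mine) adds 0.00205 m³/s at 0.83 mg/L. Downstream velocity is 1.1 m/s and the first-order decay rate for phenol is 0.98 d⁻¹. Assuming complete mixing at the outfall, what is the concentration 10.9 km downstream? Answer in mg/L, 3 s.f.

12 L/s = 0.012 m³/s.
16.1 µg/L = 0.0161 mg/L.
After complete mixing, C₀ = (0.00205·0.83 + 0.012·0.0161) / 0.01405 = 0.1349 mg/L.
Travel time t = 1.09e+04 m / 1.1 m/s = 9909 s = 0.1147 d.
C = 0.1349·exp(−0.98·0.1147) = 0.1349·0.8937 = 0.1205 mg/L.

0.121 mg/L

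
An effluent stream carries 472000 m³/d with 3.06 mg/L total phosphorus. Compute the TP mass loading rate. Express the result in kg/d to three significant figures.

1440 kg/d

472000 m³/d = 5.463 m³/s.
Mass flux = Q·C = 5.463 m³/s × 3.06 g/m³ = 16.72 g/s.
= 16.72 g/s × 86.4 = 1444 kg/d.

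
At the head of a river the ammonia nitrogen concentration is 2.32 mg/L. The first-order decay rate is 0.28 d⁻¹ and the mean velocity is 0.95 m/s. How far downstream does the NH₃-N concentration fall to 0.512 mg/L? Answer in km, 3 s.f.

From C = C₀·e^(−kt), t = ln(C₀/C)/k = ln(2.32/0.512)/0.28 = 1.511/0.28 = 5.396 d.
Distance = v·t = 0.95 m/s × 4.663e+05 s = 4.429e+05 m = 442.9 km.

443 km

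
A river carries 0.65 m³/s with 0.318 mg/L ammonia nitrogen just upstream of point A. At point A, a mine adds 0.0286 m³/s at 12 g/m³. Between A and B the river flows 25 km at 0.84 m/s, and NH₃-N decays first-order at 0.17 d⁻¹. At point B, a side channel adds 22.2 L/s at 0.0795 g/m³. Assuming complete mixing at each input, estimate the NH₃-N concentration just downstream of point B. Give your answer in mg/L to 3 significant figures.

After input A: C = (0.65·0.318 + 0.0286·12) / 0.6786 = 0.8103 mg/L.
Over the 25 km reach to input B (t = 2.976e+04 s = 0.3445 d), decay gives C = 0.8103·exp(−0.17·0.3445) = 0.7643 mg/L.
22.2 L/s = 0.0222 m³/s.
After input B: C = (0.6786·0.7643 + 0.0222·0.0795) / 0.7008 = 0.7426 mg/L.

0.743 mg/L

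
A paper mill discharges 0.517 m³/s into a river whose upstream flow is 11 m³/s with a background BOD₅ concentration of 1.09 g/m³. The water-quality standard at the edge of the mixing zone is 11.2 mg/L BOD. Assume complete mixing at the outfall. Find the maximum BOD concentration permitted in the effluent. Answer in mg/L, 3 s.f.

Mass balance: 11.2·11.52 = 0.517·Cₑ + 11·1.09.
Cₑ = (129 − 11.99) / 0.517 = 226.3 mg/L.

226 mg/L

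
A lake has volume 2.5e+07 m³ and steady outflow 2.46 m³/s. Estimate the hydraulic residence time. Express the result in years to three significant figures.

Q = 2.46 m³/s × 3.156e+07 s/yr = 7.763e+07 m³/yr.
Hydraulic residence time τ = V/Q = 2.5e+07/7.763e+07 = 0.322 yr.

0.322 yr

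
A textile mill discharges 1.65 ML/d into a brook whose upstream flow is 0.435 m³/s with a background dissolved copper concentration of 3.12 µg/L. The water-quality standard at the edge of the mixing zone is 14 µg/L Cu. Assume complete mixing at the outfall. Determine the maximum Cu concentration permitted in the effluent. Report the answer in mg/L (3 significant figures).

1.65 ML/d = 0.0191 m³/s.
3.12 µg/L = 0.00312 mg/L.
14 µg/L = 0.014 mg/L.
Mass balance: 0.014·0.4541 = 0.0191·Cₑ + 0.435·0.00312.
Cₑ = (0.006357 − 0.001357) / 0.0191 = 0.2618 mg/L.

0.262 mg/L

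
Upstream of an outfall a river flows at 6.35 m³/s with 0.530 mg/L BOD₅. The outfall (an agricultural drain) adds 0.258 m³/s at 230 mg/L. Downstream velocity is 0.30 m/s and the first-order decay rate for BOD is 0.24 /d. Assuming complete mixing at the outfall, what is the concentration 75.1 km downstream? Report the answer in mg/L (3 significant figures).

4.73 mg/L

After complete mixing, C₀ = (0.258·230 + 6.35·0.53) / 6.608 = 9.489 mg/L.
Travel time t = 7.51e+04 m / 0.30 m/s = 2.503e+05 s = 2.897 d.
C = 9.489·exp(−0.24·2.897) = 9.489·0.4989 = 4.734 mg/L.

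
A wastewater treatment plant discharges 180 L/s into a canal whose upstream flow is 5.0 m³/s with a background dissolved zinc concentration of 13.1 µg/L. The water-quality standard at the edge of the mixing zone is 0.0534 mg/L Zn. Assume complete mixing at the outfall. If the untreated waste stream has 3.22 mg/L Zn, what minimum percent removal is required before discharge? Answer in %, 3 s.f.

180 L/s = 0.18 m³/s.
13.1 µg/L = 0.0131 mg/L.
Mass balance: 0.0534·5.18 = 0.18·Cₑ + 5·0.0131.
Cₑ = (0.2766 − 0.0655) / 0.18 = 1.173 mg/L.
Required removal = 1 − 1.173/3.22 = 63.58 %.

63.6 %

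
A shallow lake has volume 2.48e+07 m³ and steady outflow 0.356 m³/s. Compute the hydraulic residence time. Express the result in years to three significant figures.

Q = 0.356 m³/s × 3.156e+07 s/yr = 1.123e+07 m³/yr.
Hydraulic residence time τ = V/Q = 2.48e+07/1.123e+07 = 2.207 yr.

2.21 yr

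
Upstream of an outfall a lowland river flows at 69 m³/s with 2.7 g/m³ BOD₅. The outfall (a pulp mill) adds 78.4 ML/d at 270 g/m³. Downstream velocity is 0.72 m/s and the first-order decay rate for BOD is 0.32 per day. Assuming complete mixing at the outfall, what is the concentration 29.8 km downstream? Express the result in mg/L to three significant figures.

78.4 ML/d = 0.9074 m³/s.
After complete mixing, C₀ = (0.9074·270 + 69·2.7) / 69.91 = 6.17 mg/L.
Travel time t = 2.98e+04 m / 0.72 m/s = 4.139e+04 s = 0.479 d.
C = 6.17·exp(−0.32·0.479) = 6.17·0.8579 = 5.293 mg/L.

5.29 mg/L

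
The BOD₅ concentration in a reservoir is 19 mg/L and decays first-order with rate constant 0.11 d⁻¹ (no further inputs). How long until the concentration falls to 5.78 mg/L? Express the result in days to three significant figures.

t = ln(C₀/C)/k = ln(19/5.78)/0.11 = 1.19/0.11 = 10.82 d.

10.8 d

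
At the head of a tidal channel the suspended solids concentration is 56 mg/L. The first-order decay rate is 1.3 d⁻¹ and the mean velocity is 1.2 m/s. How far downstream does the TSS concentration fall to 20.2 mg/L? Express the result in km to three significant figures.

From C = C₀·e^(−kt), t = ln(C₀/C)/k = ln(56/20.2)/1.3 = 1.02/1.3 = 0.7844 d.
Distance = v·t = 1.2 m/s × 6.777e+04 s = 8.132e+04 m = 81.32 km.

81.3 km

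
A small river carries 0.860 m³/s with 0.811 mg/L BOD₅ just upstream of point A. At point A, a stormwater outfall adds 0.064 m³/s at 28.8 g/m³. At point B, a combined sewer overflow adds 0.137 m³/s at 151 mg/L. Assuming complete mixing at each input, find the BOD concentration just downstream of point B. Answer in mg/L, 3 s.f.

21.9 mg/L

After input A: C = (0.86·0.811 + 0.064·28.8) / 0.924 = 2.75 mg/L.
After input B: C = (0.924·2.75 + 0.137·151) / 1.061 = 21.89 mg/L.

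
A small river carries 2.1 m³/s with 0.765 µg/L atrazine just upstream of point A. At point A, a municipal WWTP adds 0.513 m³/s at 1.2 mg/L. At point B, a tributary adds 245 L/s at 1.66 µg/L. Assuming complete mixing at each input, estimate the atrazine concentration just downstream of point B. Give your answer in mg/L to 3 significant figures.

0.765 µg/L = 0.000765 mg/L.
After input A: C = (2.1·0.000765 + 0.513·1.2) / 2.613 = 0.2362 mg/L.
245 L/s = 0.245 m³/s.
1.66 µg/L = 0.00166 mg/L.
After input B: C = (2.613·0.2362 + 0.245·0.00166) / 2.858 = 0.2161 mg/L.

0.216 mg/L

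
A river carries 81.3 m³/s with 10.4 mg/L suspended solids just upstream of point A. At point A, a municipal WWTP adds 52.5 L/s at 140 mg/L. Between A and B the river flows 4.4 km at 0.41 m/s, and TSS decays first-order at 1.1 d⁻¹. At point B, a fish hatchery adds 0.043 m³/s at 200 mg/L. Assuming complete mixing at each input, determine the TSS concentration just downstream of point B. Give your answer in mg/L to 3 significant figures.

52.5 L/s = 0.0525 m³/s.
After input A: C = (81.3·10.4 + 0.0525·140) / 81.35 = 10.48 mg/L.
Over the 4.4 km reach to input B (t = 1.073e+04 s = 0.1242 d), decay gives C = 10.48·exp(−1.1·0.1242) = 9.145 mg/L.
After input B: C = (81.35·9.145 + 0.043·200) / 81.4 = 9.246 mg/L.

9.25 mg/L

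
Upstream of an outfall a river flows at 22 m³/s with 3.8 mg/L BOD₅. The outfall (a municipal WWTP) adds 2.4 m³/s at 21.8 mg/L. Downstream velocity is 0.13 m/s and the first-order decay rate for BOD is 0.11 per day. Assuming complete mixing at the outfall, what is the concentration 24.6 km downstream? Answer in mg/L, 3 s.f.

After complete mixing, C₀ = (2.4·21.8 + 22·3.8) / 24.4 = 5.57 mg/L.
Travel time t = 2.46e+04 m / 0.13 m/s = 1.892e+05 s = 2.19 d.
C = 5.57·exp(−0.11·2.19) = 5.57·0.7859 = 4.378 mg/L.

4.38 mg/L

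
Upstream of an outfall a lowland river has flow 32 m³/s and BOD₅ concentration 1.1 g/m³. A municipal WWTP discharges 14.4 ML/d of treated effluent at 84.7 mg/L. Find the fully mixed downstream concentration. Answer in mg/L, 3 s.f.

14.4 ML/d = 0.1667 m³/s.
By mass balance at complete mixing, C = (0.1667·84.7 + 32·1.1) / (0.1667 + 32) = 49.32/32.17 = 1.533 mg/L.

1.53 mg/L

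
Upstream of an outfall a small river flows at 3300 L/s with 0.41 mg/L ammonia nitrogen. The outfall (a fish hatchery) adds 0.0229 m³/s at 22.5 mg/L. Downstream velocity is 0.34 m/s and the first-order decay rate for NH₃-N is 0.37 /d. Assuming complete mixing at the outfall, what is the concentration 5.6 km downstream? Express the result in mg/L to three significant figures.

0.524 mg/L

3300 L/s = 3.3 m³/s.
After complete mixing, C₀ = (0.0229·22.5 + 3.3·0.41) / 3.323 = 0.5622 mg/L.
Travel time t = 5600 m / 0.34 m/s = 1.647e+04 s = 0.1906 d.
C = 0.5622·exp(−0.37·0.1906) = 0.5622·0.9319 = 0.5239 mg/L.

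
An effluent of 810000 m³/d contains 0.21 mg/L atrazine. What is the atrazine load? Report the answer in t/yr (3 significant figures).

810000 m³/d = 9.375 m³/s.
Mass flux = Q·C = 9.375 m³/s × 0.21 g/m³ = 1.969 g/s.
= 1.969 g/s × 31.56 = 62.13 t/yr.

62.1 t/yr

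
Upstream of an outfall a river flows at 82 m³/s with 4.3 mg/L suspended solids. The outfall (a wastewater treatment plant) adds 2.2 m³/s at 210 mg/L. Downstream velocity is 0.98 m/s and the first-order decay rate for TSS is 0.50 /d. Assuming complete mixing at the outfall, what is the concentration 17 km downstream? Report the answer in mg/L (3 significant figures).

After complete mixing, C₀ = (2.2·210 + 82·4.3) / 84.2 = 9.675 mg/L.
Travel time t = 1.7e+04 m / 0.98 m/s = 1.735e+04 s = 0.2008 d.
C = 9.675·exp(−0.50·0.2008) = 9.675·0.9045 = 8.751 mg/L.

8.75 mg/L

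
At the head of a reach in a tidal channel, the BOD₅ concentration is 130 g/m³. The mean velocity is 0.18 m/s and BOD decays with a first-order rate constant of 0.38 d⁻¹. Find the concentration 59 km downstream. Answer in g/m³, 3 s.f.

Travel time t = 59 km / 0.18 m/s = 5.9e+04/0.18 = 3.278e+05 s = 3.794 d.
First-order decay: C = 130·exp(−0.38·3.794) = 130·0.2365 = 30.75 g/m³.

30.8 g/m³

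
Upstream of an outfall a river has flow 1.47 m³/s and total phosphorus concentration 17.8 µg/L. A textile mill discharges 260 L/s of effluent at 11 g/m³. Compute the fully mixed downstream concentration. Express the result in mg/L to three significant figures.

1.67 mg/L

260 L/s = 0.26 m³/s.
17.8 µg/L = 0.0178 mg/L.
By mass balance at complete mixing, C = (0.26·11 + 1.47·0.0178) / (0.26 + 1.47) = 2.886/1.73 = 1.668 mg/L.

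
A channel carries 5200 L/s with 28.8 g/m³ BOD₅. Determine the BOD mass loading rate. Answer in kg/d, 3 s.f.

5200 L/s = 5.2 m³/s.
Mass flux = Q·C = 5.2 m³/s × 28.8 g/m³ = 149.8 g/s.
= 149.8 g/s × 86.4 = 1.294e+04 kg/d.

12900 kg/d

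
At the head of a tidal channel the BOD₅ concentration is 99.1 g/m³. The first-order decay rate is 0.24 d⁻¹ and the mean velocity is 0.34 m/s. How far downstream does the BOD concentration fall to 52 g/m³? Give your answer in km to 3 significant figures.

From C = C₀·e^(−kt), t = ln(C₀/C)/k = ln(99.1/52)/0.24 = 0.6449/0.24 = 2.687 d.
Distance = v·t = 0.34 m/s × 2.322e+05 s = 7.893e+04 m = 78.93 km.

78.9 km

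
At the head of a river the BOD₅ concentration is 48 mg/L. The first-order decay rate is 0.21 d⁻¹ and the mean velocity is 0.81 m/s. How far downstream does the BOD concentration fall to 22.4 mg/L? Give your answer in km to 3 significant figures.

From C = C₀·e^(−kt), t = ln(C₀/C)/k = ln(48/22.4)/0.21 = 0.7621/0.21 = 3.629 d.
Distance = v·t = 0.81 m/s × 3.136e+05 s = 2.54e+05 m = 254 km.

254 km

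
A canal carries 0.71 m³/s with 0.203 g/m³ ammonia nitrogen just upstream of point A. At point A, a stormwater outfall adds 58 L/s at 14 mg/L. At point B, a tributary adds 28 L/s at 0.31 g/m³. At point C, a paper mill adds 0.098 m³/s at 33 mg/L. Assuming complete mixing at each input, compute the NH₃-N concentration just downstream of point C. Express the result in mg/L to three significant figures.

4.70 mg/L

58 L/s = 0.058 m³/s.
After input A: C = (0.71·0.203 + 0.058·14) / 0.768 = 1.245 mg/L.
28 L/s = 0.028 m³/s.
After input B: C = (0.768·1.245 + 0.028·0.31) / 0.796 = 1.212 mg/L.
After input C: C = (0.796·1.212 + 0.098·33) / 0.894 = 4.697 mg/L.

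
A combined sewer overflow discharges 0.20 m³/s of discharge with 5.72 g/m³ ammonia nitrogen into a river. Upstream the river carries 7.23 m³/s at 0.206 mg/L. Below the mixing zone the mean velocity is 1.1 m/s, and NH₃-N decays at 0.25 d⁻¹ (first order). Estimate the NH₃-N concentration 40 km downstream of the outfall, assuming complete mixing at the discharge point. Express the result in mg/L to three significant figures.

0.319 mg/L

After complete mixing, C₀ = (0.2·5.72 + 7.23·0.206) / 7.43 = 0.3544 mg/L.
Travel time t = 4e+04 m / 1.1 m/s = 3.636e+04 s = 0.4209 d.
C = 0.3544·exp(−0.25·0.4209) = 0.3544·0.9001 = 0.319 mg/L.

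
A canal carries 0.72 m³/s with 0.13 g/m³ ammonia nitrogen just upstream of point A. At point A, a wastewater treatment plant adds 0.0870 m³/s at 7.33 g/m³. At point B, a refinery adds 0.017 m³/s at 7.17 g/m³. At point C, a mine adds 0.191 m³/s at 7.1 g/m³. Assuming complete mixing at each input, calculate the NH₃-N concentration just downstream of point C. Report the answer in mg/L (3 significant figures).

After input A: C = (0.72·0.13 + 0.087·7.33) / 0.807 = 0.9062 mg/L.
After input B: C = (0.807·0.9062 + 0.017·7.17) / 0.824 = 1.035 mg/L.
After input C: C = (0.824·1.035 + 0.191·7.1) / 1.015 = 2.177 mg/L.

2.18 mg/L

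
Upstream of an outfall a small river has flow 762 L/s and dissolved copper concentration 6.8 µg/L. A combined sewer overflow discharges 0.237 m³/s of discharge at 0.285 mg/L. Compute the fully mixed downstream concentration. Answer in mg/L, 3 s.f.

762 L/s = 0.762 m³/s.
6.8 µg/L = 0.0068 mg/L.
Flow-weighted mixing gives C = (0.237·0.285 + 0.762·0.0068) / (0.237 + 0.762) = 0.07273/0.999 = 0.0728 mg/L.

0.0728 mg/L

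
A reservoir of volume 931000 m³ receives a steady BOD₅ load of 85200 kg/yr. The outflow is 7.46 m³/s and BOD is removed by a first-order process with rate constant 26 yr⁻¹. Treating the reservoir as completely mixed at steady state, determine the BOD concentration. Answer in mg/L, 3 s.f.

0.328 mg/L

Outflow Q = 7.46 m³/s × 3.156e+07 s/yr = 2.354e+08 m³/yr.
Steady-state CSTR mass balance: W = Q·C + k·V·C, so C = W/(Q + kV).
Q + kV = 2.354e+08 + 26·931000 = 2.596e+08 m³/yr.
C = 85200/2.596e+08 = 0.0003282 kg/m³ = 0.3282 mg/L.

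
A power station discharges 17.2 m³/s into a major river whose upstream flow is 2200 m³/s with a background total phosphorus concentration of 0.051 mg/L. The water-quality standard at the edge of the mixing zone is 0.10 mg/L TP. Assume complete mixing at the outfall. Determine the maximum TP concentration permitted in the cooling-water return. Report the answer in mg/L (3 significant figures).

6.37 mg/L

Mass balance: 0.1·2217 = 17.2·Cₑ + 2200·0.051.
Cₑ = (221.7 − 112.2) / 17.2 = 6.367 mg/L.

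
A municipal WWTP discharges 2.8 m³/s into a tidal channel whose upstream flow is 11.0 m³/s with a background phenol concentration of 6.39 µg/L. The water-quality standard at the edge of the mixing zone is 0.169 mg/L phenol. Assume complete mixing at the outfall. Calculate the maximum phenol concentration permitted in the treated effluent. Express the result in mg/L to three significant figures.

0.808 mg/L

6.39 µg/L = 0.00639 mg/L.
Mass balance: 0.169·13.8 = 2.8·Cₑ + 11·0.00639.
Cₑ = (2.332 − 0.07029) / 2.8 = 0.8078 mg/L.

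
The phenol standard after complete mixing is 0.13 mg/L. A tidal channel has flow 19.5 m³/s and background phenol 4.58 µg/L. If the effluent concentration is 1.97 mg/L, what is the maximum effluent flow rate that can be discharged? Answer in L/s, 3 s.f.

4.58 µg/L = 0.00458 mg/L.
Mass balance at complete mixing: C_std·(Q_w + Q_r) = Q_w·C_e + Q_r·C_b.
Rearranging, Q_w = Q_r·(C_std − C_b)/(C_e − C_std) = 19.5·(0.13 − 0.00458) / (1.97 − 0.13) = 1.329 m³/s.
= 1329 L/s.

1330 L/s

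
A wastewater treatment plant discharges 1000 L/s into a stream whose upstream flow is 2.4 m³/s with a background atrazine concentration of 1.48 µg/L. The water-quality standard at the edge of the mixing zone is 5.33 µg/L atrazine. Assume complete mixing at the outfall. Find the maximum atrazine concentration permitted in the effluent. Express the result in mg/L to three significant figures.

0.0146 mg/L

1000 L/s = 1 m³/s.
1.48 µg/L = 0.00148 mg/L.
5.33 µg/L = 0.00533 mg/L.
Mass balance: 0.00533·3.4 = 1·Cₑ + 2.4·0.00148.
Cₑ = (0.01812 − 0.003552) / 1 = 0.01457 mg/L.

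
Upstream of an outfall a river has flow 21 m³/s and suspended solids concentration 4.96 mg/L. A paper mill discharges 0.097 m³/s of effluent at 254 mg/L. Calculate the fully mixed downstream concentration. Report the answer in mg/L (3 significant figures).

6.11 mg/L

Conservation of mass across the mixing zone: C = (0.097·254 + 21·4.96) / (0.097 + 21) = 128.8/21.1 = 6.105 mg/L.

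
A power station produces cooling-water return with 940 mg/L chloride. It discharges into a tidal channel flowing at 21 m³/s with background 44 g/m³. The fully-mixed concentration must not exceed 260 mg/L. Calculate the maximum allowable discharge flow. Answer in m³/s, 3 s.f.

6.67 m³/s

Mass balance at complete mixing: C_std·(Q_w + Q_r) = Q_w·C_e + Q_r·C_b.
Rearranging, Q_w = Q_r·(C_std − C_b)/(C_e − C_std) = 21·(260 − 44) / (940 − 260) = 6.671 m³/s.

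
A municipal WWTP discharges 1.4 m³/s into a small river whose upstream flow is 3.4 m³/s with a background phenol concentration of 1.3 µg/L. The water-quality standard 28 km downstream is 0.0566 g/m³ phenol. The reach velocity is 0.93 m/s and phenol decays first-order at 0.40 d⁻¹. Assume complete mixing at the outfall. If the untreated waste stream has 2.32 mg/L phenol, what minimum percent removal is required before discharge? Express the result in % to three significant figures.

1.3 µg/L = 0.0013 mg/L.
Travel time to the compliance point: t = 2.8e+04/0.93 = 3.011e+04 s = 0.3485 d; decay factor exp(−0.40·0.3485) = 0.8699.
So the concentration just after mixing may be at most 0.0566/0.8699 = 0.06507 mg/L.
Mass balance: 0.06507·4.8 = 1.4·Cₑ + 3.4·0.0013.
Cₑ = (0.3123 − 0.00442) / 1.4 = 0.2199 mg/L.
Required removal = 1 − 0.2199/2.32 = 90.52 %.

90.5 %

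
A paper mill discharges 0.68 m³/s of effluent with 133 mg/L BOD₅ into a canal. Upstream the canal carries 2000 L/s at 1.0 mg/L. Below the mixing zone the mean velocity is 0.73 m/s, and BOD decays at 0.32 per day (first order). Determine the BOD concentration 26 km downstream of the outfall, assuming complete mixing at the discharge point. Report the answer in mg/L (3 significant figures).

30.2 mg/L

2000 L/s = 2 m³/s.
After complete mixing, C₀ = (0.68·133 + 2·1) / 2.68 = 34.49 mg/L.
Travel time t = 2.6e+04 m / 0.73 m/s = 3.562e+04 s = 0.4122 d.
C = 34.49·exp(−0.32·0.4122) = 34.49·0.8764 = 30.23 mg/L.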